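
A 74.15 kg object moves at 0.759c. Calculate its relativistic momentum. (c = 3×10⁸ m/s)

γ = 1/√(1 - 0.759²) = 1.536
v = 0.759 × 3×10⁸ = 2.277×10⁸ m/s
p = γmv = 1.536 × 74.15 × 2.277×10⁸ = 2.593×10¹⁰ kg·m/s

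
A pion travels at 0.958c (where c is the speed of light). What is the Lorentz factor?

v/c = 0.958, so (v/c)² = 0.917764
1 - (v/c)² = 0.082236
γ = 1/√(0.082236) = 3.487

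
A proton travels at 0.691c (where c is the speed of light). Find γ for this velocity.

v/c = 0.691, so (v/c)² = 0.477481
1 - (v/c)² = 0.522519
γ = 1/√(0.522519) = 1.383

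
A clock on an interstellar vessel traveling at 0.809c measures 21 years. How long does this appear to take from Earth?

Proper time Δt₀ = 21 years
γ = 1/√(1 - 0.809²) = 1.7012
Δt = γΔt₀ = 1.7012 × 21 = 35.73 years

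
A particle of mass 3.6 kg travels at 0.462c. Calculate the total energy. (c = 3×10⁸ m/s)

γ = 1/√(1 - 0.462²) = 1.1275
mc² = 3.6 × (3×10⁸)² = 3.240×10¹⁷ J
E = γmc² = 1.1275 × 3.240×10¹⁷ = 3.653×10¹⁷ J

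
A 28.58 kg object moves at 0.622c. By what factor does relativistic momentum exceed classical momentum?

p_rel = γmv, p_class = mv
Ratio = γ = 1/√(1 - 0.622²) = 1.277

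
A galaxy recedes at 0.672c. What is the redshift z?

β = 0.672
(1+β)/(1-β) = 1.672/0.328 = 5.098
√(5.098) = 2.258
z = 2.258 - 1 = 1.258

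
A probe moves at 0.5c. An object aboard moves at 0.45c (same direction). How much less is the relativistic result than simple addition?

Classical: u' + v = 0.45 + 0.5 = 0.95c
Relativistic: u = (0.45 + 0.5)/(1 + 0.225) = 0.95/1.225 = 0.7755c
Difference: 0.95 - 0.7755 = 0.1745c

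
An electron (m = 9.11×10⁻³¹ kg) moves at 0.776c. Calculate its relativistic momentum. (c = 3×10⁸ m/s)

γ = 1/√(1 - 0.776²) = 1.58546
v = 0.776 × 3×10⁸ = 2.328×10⁸ m/s
p = γmv = 1.58546 × 9.11×10⁻³¹ × 2.328×10⁸ = 3.362×10⁻²² kg·m/s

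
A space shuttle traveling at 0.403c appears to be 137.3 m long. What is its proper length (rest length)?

Contracted length L = 137.3 m
γ = 1/√(1 - 0.403²) = 1.0927
L₀ = γL = 1.0927 × 137.3 = 150.0 m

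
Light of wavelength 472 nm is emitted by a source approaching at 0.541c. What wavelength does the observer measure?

β = 0.541
Wavelength Doppler factor = √(0.459/1.541) = √(0.2979) = 0.5458
λ_obs = 472 × 0.5458 = 257.6 nm (blueshift)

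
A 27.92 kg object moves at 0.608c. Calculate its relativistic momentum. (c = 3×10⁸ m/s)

γ = 1/√(1 - 0.608²) = 1.2595
v = 0.608 × 3×10⁸ = 1.824×10⁸ m/s
p = γmv = 1.2595 × 27.92 × 1.824×10⁸ = 6.414×10⁹ kg·m/s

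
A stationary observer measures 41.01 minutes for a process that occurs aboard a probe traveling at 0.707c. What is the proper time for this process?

Dilated time Δt = 41.01 minutes
γ = 1/√(1 - 0.707²) = 1.414
Δt₀ = Δt/γ = 41.01/1.414 = 29.00 minutes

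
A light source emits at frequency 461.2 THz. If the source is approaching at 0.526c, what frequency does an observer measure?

β = v/c = 0.526
(1+β)/(1-β) = 1.526/0.474 = 3.2194
Doppler factor = √(3.2194) = 1.7943
f_obs = 461.2 × 1.7943 = 827.5 THz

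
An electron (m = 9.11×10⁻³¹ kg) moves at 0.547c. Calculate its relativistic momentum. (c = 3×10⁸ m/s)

γ = 1/√(1 - 0.547²) = 1.195
v = 0.547 × 3×10⁸ = 1.641×10⁸ m/s
p = γmv = 1.195 × 9.11×10⁻³¹ × 1.641×10⁸ = 1.786×10⁻²² kg·m/s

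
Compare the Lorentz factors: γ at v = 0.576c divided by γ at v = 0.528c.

γ₁ = 1/√(1 - 0.576²) = 1.2233
γ₂ = 1/√(1 - 0.528²) = 1.1775
γ₁/γ₂ = 1.2233/1.1775 = 1.039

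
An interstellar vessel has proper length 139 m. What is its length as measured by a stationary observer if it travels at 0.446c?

Proper length L₀ = 139 m
γ = 1/√(1 - 0.446²) = 1.117
L = L₀/γ = 139/1.117 = 124.4 m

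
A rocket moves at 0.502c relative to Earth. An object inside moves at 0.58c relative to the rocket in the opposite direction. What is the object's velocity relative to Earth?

Object's velocity in rocket frame is u' = -0.58c
u = (u' + v)/(1 + u'v/c²) = (v - 0.58)/(1 - 0.58·v/c²)
Numerator: 0.502 - 0.58 = -0.078
Denominator: 1 - 0.29116 = 0.70884
u = -0.078/0.70884 = -0.1100c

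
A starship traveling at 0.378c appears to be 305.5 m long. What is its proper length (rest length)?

Contracted length L = 305.5 m
γ = 1/√(1 - 0.378²) = 1.0801
L₀ = γL = 1.0801 × 305.5 = 330.0 m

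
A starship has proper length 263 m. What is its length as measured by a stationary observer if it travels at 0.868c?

Proper length L₀ = 263 m
γ = 1/√(1 - 0.868²) = 2.014
L = L₀/γ = 263/2.014 = 130.6 m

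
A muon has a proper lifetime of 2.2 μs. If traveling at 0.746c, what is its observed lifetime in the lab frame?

Proper lifetime τ₀ = 2.2 μs
γ = 1/√(1 - 0.746²) = 1.502
τ = γτ₀ = 1.502 × 2.2 μs = 3.304 μs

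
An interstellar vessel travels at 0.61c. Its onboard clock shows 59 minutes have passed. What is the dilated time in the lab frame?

Proper time Δt₀ = 59 minutes
γ = 1/√(1 - 0.61²) = 1.262
Δt = γΔt₀ = 1.262 × 59 = 74.46 minutes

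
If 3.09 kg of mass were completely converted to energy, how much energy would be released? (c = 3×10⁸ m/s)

Using E = mc²:
c² = (3×10⁸)² = 9×10¹⁶ m²/s²
E = 3.09 × 9×10¹⁶ = 2.781×10¹⁷ J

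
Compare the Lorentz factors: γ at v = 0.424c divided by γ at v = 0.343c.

γ₁ = 1/√(1 - 0.424²) = 1.104
γ₂ = 1/√(1 - 0.343²) = 1.065
γ₁/γ₂ = 1.104/1.065 = 1.037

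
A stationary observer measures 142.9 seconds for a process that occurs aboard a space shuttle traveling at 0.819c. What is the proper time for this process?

Dilated time Δt = 142.9 seconds
γ = 1/√(1 - 0.819²) = 1.742787
Δt₀ = Δt/γ = 142.9/1.742787 = 82.00 seconds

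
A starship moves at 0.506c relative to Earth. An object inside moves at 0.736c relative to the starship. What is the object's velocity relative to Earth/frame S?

u = (u' + v)/(1 + u'v/c²)
Numerator: 0.736 + 0.506 = 1.242
Denominator: 1 + 0.372416 = 1.372416
u = 1.242/1.372416 = 0.9050c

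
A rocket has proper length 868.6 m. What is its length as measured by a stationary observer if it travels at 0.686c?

Proper length L₀ = 868.6 m
γ = 1/√(1 - 0.686²) = 1.3744
L = L₀/γ = 868.6/1.3744 = 632.0 m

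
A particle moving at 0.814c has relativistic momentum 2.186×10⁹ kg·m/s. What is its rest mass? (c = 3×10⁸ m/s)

γ = 1/√(1 - 0.814²) = 1.7216
v = 0.814 × 3×10⁸ = 2.442×10⁸ m/s
m = p/(γv) = 2.186×10⁹/(1.7216 × 2.442×10⁸) = 5.200 kg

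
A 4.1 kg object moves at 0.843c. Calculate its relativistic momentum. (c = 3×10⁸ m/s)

γ = 1/√(1 - 0.843²) = 1.859
v = 0.843 × 3×10⁸ = 2.529×10⁸ m/s
p = γmv = 1.859 × 4.1 × 2.529×10⁸ = 1.928×10⁹ kg·m/s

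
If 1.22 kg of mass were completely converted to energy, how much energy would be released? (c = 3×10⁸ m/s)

Using E = mc²:
c² = (3×10⁸)² = 9×10¹⁶ m²/s²
E = 1.22 × 9×10¹⁶ = 1.098×10¹⁷ J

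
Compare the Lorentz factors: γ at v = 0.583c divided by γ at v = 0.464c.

γ₁ = 1/√(1 - 0.583²) = 1.231
γ₂ = 1/√(1 - 0.464²) = 1.129
γ₁/γ₂ = 1.231/1.129 = 1.090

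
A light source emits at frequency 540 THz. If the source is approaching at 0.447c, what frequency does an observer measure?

β = v/c = 0.447
(1+β)/(1-β) = 1.447/0.553 = 2.6166
Doppler factor = √(2.6166) = 1.6176
f_obs = 540 × 1.6176 = 873.5 THz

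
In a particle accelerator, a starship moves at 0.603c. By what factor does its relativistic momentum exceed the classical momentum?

p_rel = γmv, p_class = mv
Ratio = γ = 1/√(1 - 0.603²)
= 1/√(0.636391) = 1.254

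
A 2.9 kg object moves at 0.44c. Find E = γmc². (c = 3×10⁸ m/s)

γ = 1/√(1 - 0.44²) = 1.1136
mc² = 2.9 × (3×10⁸)² = 2.610×10¹⁷ J
E = γmc² = 1.1136 × 2.610×10¹⁷ = 2.906×10¹⁷ J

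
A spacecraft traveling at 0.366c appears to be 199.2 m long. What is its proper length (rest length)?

Contracted length L = 199.2 m
γ = 1/√(1 - 0.366²) = 1.075
L₀ = γL = 1.075 × 199.2 = 214.1 m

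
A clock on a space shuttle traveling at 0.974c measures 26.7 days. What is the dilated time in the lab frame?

Proper time Δt₀ = 26.7 days
γ = 1/√(1 - 0.974²) = 4.414
Δt = γΔt₀ = 4.414 × 26.7 = 117.9 days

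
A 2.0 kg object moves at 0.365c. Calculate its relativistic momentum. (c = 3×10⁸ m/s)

γ = 1/√(1 - 0.365²) = 1.074
v = 0.365 × 3×10⁸ = 1.095×10⁸ m/s
p = γmv = 1.074 × 2.0 × 1.095×10⁸ = 2.352×10⁸ kg·m/s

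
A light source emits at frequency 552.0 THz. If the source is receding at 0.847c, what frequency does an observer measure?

β = v/c = 0.847
(1-β)/(1+β) = 0.153/1.847 = 0.08284
Doppler factor = √(0.08284) = 0.2878
f_obs = 552.0 × 0.2878 = 158.9 THz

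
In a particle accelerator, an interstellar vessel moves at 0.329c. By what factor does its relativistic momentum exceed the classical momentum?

p_rel = γmv, p_class = mv
Ratio = γ = 1/√(1 - 0.329²)
= 1/√(0.891759) = 1.059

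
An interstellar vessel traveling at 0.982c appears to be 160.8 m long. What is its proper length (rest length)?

Contracted length L = 160.8 m
γ = 1/√(1 - 0.982²) = 5.294
L₀ = γL = 5.294 × 160.8 = 851.3 m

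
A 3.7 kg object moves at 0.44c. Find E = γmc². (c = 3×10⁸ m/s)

γ = 1/√(1 - 0.44²) = 1.1136
mc² = 3.7 × (3×10⁸)² = 3.330×10¹⁷ J
E = γmc² = 1.1136 × 3.330×10¹⁷ = 3.708×10¹⁷ J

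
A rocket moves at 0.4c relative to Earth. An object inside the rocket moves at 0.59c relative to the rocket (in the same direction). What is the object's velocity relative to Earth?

u = (u' + v)/(1 + u'v/c²)
Numerator: 0.59 + 0.4 = 0.99
Denominator: 1 + 0.236 = 1.236
u = 0.99/1.236 = 0.8010c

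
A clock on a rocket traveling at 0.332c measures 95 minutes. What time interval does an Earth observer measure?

Proper time Δt₀ = 95 minutes
γ = 1/√(1 - 0.332²) = 1.060
Δt = γΔt₀ = 1.060 × 95 = 100.7 minutes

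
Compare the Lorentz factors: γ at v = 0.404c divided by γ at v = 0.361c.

γ₁ = 1/√(1 - 0.404²) = 1.0932
γ₂ = 1/√(1 - 0.361²) = 1.0723
γ₁/γ₂ = 1.0932/1.0723 = 1.019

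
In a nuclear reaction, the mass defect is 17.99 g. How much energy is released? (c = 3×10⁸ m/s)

Convert mass defect: Δm = 17.99 g = 0.01799 kg
E = Δm·c² = 0.01799 × (3×10⁸)²
= 0.01799 × 9×10¹⁶ = 1.619×10¹⁵ J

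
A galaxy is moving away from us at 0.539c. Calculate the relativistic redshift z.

β = 0.539
(1+β)/(1-β) = 1.539/0.461 = 3.3384
√(3.3384) = 1.8271
z = 1.8271 - 1 = 0.8271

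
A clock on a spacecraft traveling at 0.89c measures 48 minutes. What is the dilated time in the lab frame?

Proper time Δt₀ = 48 minutes
γ = 1/√(1 - 0.89²) = 2.193
Δt = γΔt₀ = 2.193 × 48 = 105.3 minutes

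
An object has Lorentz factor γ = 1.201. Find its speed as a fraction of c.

From γ = 1/√(1 - v²/c²):
1/γ² = 1/1.201² = 0.6933
v²/c² = 1 - 0.6933 = 0.3067
v/c = √(0.3067) = 0.5538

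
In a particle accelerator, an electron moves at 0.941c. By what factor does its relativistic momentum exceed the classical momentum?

p_rel = γmv, p_class = mv
Ratio = γ = 1/√(1 - 0.941²)
= 1/√(0.114519) = 2.955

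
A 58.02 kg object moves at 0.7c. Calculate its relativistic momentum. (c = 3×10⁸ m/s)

γ = 1/√(1 - 0.7²) = 1.400
v = 0.7 × 3×10⁸ = 2.100×10⁸ m/s
p = γmv = 1.400 × 58.02 × 2.100×10⁸ = 1.706×10¹⁰ kg·m/s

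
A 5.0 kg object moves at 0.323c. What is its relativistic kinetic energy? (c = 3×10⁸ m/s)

γ = 1/√(1 - 0.323²) = 1.05664
γ - 1 = 0.05664
KE = (γ-1)mc² = 0.05664 × 5.0 × (3×10⁸)² = 2.549×10¹⁶ J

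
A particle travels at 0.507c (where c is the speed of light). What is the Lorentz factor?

v/c = 0.507, so (v/c)² = 0.257049
1 - (v/c)² = 0.742951
γ = 1/√(0.742951) = 1.160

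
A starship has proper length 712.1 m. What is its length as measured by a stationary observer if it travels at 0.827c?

Proper length L₀ = 712.1 m
γ = 1/√(1 - 0.827²) = 1.779
L = L₀/γ = 712.1/1.779 = 400.3 m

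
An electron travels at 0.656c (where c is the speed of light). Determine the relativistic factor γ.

v/c = 0.656, so (v/c)² = 0.430336
1 - (v/c)² = 0.569664
γ = 1/√(0.569664) = 1.325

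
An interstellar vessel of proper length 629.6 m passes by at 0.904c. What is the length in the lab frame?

Proper length L₀ = 629.6 m
γ = 1/√(1 - 0.904²) = 2.339
L = L₀/γ = 629.6/2.339 = 269.2 m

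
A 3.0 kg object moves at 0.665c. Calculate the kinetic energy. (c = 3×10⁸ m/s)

γ = 1/√(1 - 0.665²) = 1.33897
γ - 1 = 0.33897
KE = (γ-1)mc² = 0.33897 × 3.0 × (3×10⁸)² = 9.152×10¹⁶ J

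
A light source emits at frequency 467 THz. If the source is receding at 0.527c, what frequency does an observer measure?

β = v/c = 0.527
(1-β)/(1+β) = 0.473/1.527 = 0.3098
Doppler factor = √(0.3098) = 0.5566
f_obs = 467 × 0.5566 = 259.9 THz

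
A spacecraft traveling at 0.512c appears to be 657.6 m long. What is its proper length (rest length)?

Contracted length L = 657.6 m
γ = 1/√(1 - 0.512²) = 1.1642
L₀ = γL = 1.1642 × 657.6 = 765.6 m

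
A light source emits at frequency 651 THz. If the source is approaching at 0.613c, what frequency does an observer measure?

β = v/c = 0.613
(1+β)/(1-β) = 1.613/0.387 = 4.168
Doppler factor = √(4.168) = 2.042
f_obs = 651 × 2.042 = 1329 THz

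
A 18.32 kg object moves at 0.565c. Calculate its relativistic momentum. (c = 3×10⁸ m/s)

γ = 1/√(1 - 0.565²) = 1.212
v = 0.565 × 3×10⁸ = 1.695×10⁸ m/s
p = γmv = 1.212 × 18.32 × 1.695×10⁸ = 3.764×10⁹ kg·m/s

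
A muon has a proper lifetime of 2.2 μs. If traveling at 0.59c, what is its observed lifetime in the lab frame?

Proper lifetime τ₀ = 2.2 μs
γ = 1/√(1 - 0.59²) = 1.2385
τ = γτ₀ = 1.2385 × 2.2 μs = 2.725 μs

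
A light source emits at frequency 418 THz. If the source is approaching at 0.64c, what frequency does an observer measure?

β = v/c = 0.64
(1+β)/(1-β) = 1.64/0.36 = 4.5556
Doppler factor = √(4.5556) = 2.1344
f_obs = 418 × 2.1344 = 892.2 THz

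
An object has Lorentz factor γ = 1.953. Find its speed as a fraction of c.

From γ = 1/√(1 - v²/c²):
1/γ² = 1/1.953² = 0.2622
v²/c² = 1 - 0.2622 = 0.7378
v/c = √(0.7378) = 0.8590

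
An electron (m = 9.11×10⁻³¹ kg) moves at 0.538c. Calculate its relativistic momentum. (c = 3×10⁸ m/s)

γ = 1/√(1 - 0.538²) = 1.186
v = 0.538 × 3×10⁸ = 1.614×10⁸ m/s
p = γmv = 1.186 × 9.11×10⁻³¹ × 1.614×10⁸ = 1.744×10⁻²² kg·m/s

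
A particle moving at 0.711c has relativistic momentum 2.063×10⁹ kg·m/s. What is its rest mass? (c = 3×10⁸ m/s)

γ = 1/√(1 - 0.711²) = 1.4221
v = 0.711 × 3×10⁸ = 2.133×10⁸ m/s
m = p/(γv) = 2.063×10⁹/(1.4221 × 2.133×10⁸) = 6.801 kg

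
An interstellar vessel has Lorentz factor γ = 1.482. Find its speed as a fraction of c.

From γ = 1/√(1 - v²/c²):
1/γ² = 1/1.482² = 0.4553
v²/c² = 1 - 0.4553 = 0.5447
v/c = √(0.5447) = 0.7380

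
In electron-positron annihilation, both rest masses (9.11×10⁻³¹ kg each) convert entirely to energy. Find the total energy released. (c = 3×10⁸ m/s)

Both particles have the same rest mass, so total mass = 2m
E = 2m·c² = 2 × 9.11×10⁻³¹ × (3×10⁸)²
= 2 × 9.11×10⁻³¹ × 9×10¹⁶
= 1.640×10⁻¹³ J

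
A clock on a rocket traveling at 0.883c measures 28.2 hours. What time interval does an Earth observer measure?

Proper time Δt₀ = 28.2 hours
γ = 1/√(1 - 0.883²) = 2.1305
Δt = γΔt₀ = 2.1305 × 28.2 = 60.08 hours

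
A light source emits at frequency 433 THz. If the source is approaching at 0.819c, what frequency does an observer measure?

β = v/c = 0.819
(1+β)/(1-β) = 1.819/0.181 = 10.05
Doppler factor = √(10.05) = 3.170
f_obs = 433 × 3.170 = 1373 THz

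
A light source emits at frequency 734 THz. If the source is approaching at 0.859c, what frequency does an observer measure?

β = v/c = 0.859
(1+β)/(1-β) = 1.859/0.141 = 13.184
Doppler factor = √(13.184) = 3.631
f_obs = 734 × 3.631 = 2665 THz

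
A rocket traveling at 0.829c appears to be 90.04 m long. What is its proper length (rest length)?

Contracted length L = 90.04 m
γ = 1/√(1 - 0.829²) = 1.788
L₀ = γL = 1.788 × 90.04 = 161.0 m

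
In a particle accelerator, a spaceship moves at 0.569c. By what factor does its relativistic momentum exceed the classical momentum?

p_rel = γmv, p_class = mv
Ratio = γ = 1/√(1 - 0.569²)
= 1/√(0.676239) = 1.216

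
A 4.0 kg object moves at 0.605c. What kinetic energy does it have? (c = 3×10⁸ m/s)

γ = 1/√(1 - 0.605²) = 1.25593
γ - 1 = 0.25593
KE = (γ-1)mc² = 0.25593 × 4.0 × (3×10⁸)² = 9.213×10¹⁶ J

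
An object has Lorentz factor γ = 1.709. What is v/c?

From γ = 1/√(1 - v²/c²):
1/γ² = 1/1.709² = 0.3424
v²/c² = 1 - 0.3424 = 0.6576
v/c = √(0.6576) = 0.8109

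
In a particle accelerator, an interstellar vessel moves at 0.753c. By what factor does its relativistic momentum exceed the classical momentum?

p_rel = γmv, p_class = mv
Ratio = γ = 1/√(1 - 0.753²)
= 1/√(0.432991) = 1.520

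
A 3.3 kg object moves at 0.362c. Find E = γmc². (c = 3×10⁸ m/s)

γ = 1/√(1 - 0.362²) = 1.0728
mc² = 3.3 × (3×10⁸)² = 2.970×10¹⁷ J
E = γmc² = 1.0728 × 2.970×10¹⁷ = 3.186×10¹⁷ J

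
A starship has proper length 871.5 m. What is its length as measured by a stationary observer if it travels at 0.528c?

Proper length L₀ = 871.5 m
γ = 1/√(1 - 0.528²) = 1.1775
L = L₀/γ = 871.5/1.1775 = 740.1 m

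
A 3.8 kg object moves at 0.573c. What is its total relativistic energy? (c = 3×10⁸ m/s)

γ = 1/√(1 - 0.573²) = 1.2202
mc² = 3.8 × (3×10⁸)² = 3.420×10¹⁷ J
E = γmc² = 1.2202 × 3.420×10¹⁷ = 4.173×10¹⁷ J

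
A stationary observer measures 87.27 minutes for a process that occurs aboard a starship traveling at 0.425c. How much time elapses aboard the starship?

Dilated time Δt = 87.27 minutes
γ = 1/√(1 - 0.425²) = 1.1047
Δt₀ = Δt/γ = 87.27/1.1047 = 79.00 minutes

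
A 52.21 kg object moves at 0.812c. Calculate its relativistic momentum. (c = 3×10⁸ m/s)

γ = 1/√(1 - 0.812²) = 1.713
v = 0.812 × 3×10⁸ = 2.436×10⁸ m/s
p = γmv = 1.713 × 52.21 × 2.436×10⁸ = 2.179×10¹⁰ kg·m/s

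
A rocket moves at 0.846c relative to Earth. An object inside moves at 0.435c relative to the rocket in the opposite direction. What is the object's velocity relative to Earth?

Object's velocity in rocket frame is u' = -0.435c
u = (u' + v)/(1 + u'v/c²) = (v - 0.435)/(1 - 0.435·v/c²)
Numerator: 0.846 - 0.435 = 0.411
Denominator: 1 - 0.36801 = 0.63199
u = 0.411/0.63199 = 0.6503c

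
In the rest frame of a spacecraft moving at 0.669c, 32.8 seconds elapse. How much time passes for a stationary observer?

Proper time Δt₀ = 32.8 seconds
γ = 1/√(1 - 0.669²) = 1.3454
Δt = γΔt₀ = 1.3454 × 32.8 = 44.13 seconds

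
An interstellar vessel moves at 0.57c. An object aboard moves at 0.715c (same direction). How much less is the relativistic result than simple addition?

Classical: u' + v = 0.715 + 0.57 = 1.285c
Relativistic: u = (0.715 + 0.57)/(1 + 0.40755) = 1.285/1.40755 = 0.9129c
Difference: 1.285 - 0.9129 = 0.3721c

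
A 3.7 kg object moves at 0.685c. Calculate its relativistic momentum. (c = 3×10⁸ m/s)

γ = 1/√(1 - 0.685²) = 1.373
v = 0.685 × 3×10⁸ = 2.055×10⁸ m/s
p = γmv = 1.373 × 3.7 × 2.055×10⁸ = 1.044×10⁹ kg·m/s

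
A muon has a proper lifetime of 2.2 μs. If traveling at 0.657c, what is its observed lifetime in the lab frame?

Proper lifetime τ₀ = 2.2 μs
γ = 1/√(1 - 0.657²) = 1.3265
τ = γτ₀ = 1.3265 × 2.2 μs = 2.918 μs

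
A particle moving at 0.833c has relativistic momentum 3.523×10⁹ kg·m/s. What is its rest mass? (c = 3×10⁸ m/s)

γ = 1/√(1 - 0.833²) = 1.8074
v = 0.833 × 3×10⁸ = 2.499×10⁸ m/s
m = p/(γv) = 3.523×10⁹/(1.8074 × 2.499×10⁸) = 7.800 kg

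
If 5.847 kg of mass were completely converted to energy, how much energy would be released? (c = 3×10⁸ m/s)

Using E = mc²:
c² = (3×10⁸)² = 9×10¹⁶ m²/s²
E = 5.847 × 9×10¹⁶ = 5.262×10¹⁷ J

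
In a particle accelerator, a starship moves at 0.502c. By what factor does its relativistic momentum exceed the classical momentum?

p_rel = γmv, p_class = mv
Ratio = γ = 1/√(1 - 0.502²)
= 1/√(0.747996) = 1.156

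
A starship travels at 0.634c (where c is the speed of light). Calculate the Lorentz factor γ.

v/c = 0.634, so (v/c)² = 0.401956
1 - (v/c)² = 0.598044
γ = 1/√(0.598044) = 1.293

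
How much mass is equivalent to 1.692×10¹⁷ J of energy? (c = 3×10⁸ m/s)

From E = mc², we get m = E/c²
c² = (3×10⁸)² = 9×10¹⁶ m²/s²
m = 1.692×10¹⁷ / 9×10¹⁶ = 1.880 kg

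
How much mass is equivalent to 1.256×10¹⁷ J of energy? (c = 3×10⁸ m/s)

From E = mc², we get m = E/c²
c² = (3×10⁸)² = 9×10¹⁶ m²/s²
m = 1.256×10¹⁷ / 9×10¹⁶ = 1.396 kg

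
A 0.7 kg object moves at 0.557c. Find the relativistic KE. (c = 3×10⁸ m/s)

γ = 1/√(1 - 0.557²) = 1.2041
γ - 1 = 0.2041
KE = (γ-1)mc² = 0.2041 × 0.7 × (3×10⁸)² = 1.286×10¹⁶ J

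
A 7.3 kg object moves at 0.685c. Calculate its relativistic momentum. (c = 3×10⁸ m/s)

γ = 1/√(1 - 0.685²) = 1.3726
v = 0.685 × 3×10⁸ = 2.055×10⁸ m/s
p = γmv = 1.3726 × 7.3 × 2.055×10⁸ = 2.059×10⁹ kg·m/s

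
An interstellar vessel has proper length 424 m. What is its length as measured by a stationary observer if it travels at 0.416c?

Proper length L₀ = 424 m
γ = 1/√(1 - 0.416²) = 1.0997
L = L₀/γ = 424/1.0997 = 385.6 m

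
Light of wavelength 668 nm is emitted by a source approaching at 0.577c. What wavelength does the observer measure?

β = 0.577
Wavelength Doppler factor = √(0.423/1.577) = √(0.2682) = 0.5179
λ_obs = 668 × 0.5179 = 346.0 nm (blueshift)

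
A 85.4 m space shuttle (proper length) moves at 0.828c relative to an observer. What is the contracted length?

Proper length L₀ = 85.4 m
γ = 1/√(1 - 0.828²) = 1.7834
L = L₀/γ = 85.4/1.7834 = 47.89 m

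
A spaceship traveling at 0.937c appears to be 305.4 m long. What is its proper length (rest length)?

Contracted length L = 305.4 m
γ = 1/√(1 - 0.937²) = 2.8626
L₀ = γL = 2.8626 × 305.4 = 874.2 m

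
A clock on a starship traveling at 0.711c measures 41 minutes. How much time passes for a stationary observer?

Proper time Δt₀ = 41 minutes
γ = 1/√(1 - 0.711²) = 1.4221
Δt = γΔt₀ = 1.4221 × 41 = 58.31 minutes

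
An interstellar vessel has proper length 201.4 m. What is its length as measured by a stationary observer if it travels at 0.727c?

Proper length L₀ = 201.4 m
γ = 1/√(1 - 0.727²) = 1.456
L = L₀/γ = 201.4/1.456 = 138.3 m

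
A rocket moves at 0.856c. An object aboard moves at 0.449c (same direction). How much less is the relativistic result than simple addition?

Classical: u' + v = 0.449 + 0.856 = 1.305c
Relativistic: u = (0.449 + 0.856)/(1 + 0.384344) = 1.305/1.384344 = 0.9427c
Difference: 1.305 - 0.9427 = 0.3623c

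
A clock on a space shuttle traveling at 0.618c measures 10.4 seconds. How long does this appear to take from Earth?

Proper time Δt₀ = 10.4 seconds
γ = 1/√(1 - 0.618²) = 1.272
Δt = γΔt₀ = 1.272 × 10.4 = 13.23 seconds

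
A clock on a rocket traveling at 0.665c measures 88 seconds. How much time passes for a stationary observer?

Proper time Δt₀ = 88 seconds
γ = 1/√(1 - 0.665²) = 1.339
Δt = γΔt₀ = 1.339 × 88 = 117.8 seconds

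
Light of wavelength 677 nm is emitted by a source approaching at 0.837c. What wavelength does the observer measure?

β = 0.837
Wavelength Doppler factor = √(0.163/1.837) = √(0.08873) = 0.2979
λ_obs = 677 × 0.2979 = 201.7 nm (blueshift)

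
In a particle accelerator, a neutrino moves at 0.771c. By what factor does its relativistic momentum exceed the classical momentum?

p_rel = γmv, p_class = mv
Ratio = γ = 1/√(1 - 0.771²)
= 1/√(0.405559) = 1.570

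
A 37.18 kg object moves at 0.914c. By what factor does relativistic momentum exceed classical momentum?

p_rel = γmv, p_class = mv
Ratio = γ = 1/√(1 - 0.914²) = 2.465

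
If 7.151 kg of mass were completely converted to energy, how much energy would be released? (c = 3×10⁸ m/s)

Using E = mc²:
c² = (3×10⁸)² = 9×10¹⁶ m²/s²
E = 7.151 × 9×10¹⁶ = 6.436×10¹⁷ J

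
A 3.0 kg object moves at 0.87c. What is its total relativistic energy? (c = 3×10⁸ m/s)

γ = 1/√(1 - 0.87²) = 2.028
mc² = 3.0 × (3×10⁸)² = 2.700×10¹⁷ J
E = γmc² = 2.028 × 2.700×10¹⁷ = 5.476×10¹⁷ J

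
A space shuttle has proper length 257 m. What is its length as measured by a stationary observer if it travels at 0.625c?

Proper length L₀ = 257 m
γ = 1/√(1 - 0.625²) = 1.281
L = L₀/γ = 257/1.281 = 200.6 m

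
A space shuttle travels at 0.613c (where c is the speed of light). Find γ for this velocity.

v/c = 0.613, so (v/c)² = 0.375769
1 - (v/c)² = 0.624231
γ = 1/√(0.624231) = 1.266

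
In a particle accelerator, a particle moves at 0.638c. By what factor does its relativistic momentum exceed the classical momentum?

p_rel = γmv, p_class = mv
Ratio = γ = 1/√(1 - 0.638²)
= 1/√(0.592956) = 1.299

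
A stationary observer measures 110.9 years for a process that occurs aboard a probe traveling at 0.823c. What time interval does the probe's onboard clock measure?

Dilated time Δt = 110.9 years
γ = 1/√(1 - 0.823²) = 1.7604
Δt₀ = Δt/γ = 110.9/1.7604 = 63.00 years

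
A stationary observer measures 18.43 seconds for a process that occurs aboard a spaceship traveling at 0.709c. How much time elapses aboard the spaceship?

Dilated time Δt = 18.43 seconds
γ = 1/√(1 - 0.709²) = 1.418
Δt₀ = Δt/γ = 18.43/1.418 = 13.00 seconds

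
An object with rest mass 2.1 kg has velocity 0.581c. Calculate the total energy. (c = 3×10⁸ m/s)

γ = 1/√(1 - 0.581²) = 1.2286
mc² = 2.1 × (3×10⁸)² = 1.890×10¹⁷ J
E = γmc² = 1.2286 × 1.890×10¹⁷ = 2.322×10¹⁷ J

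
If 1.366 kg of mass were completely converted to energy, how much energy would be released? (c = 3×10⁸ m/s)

Using E = mc²:
c² = (3×10⁸)² = 9×10¹⁶ m²/s²
E = 1.366 × 9×10¹⁶ = 1.229×10¹⁷ J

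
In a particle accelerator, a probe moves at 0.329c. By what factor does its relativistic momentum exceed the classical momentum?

p_rel = γmv, p_class = mv
Ratio = γ = 1/√(1 - 0.329²)
= 1/√(0.891759) = 1.059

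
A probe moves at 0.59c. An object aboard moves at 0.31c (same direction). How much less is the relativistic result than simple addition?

Classical: u' + v = 0.31 + 0.59 = 0.9c
Relativistic: u = (0.31 + 0.59)/(1 + 0.1829) = 0.9/1.1829 = 0.7608c
Difference: 0.9 - 0.7608 = 0.1392c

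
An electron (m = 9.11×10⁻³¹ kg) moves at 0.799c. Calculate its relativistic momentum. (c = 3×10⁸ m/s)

γ = 1/√(1 - 0.799²) = 1.663
v = 0.799 × 3×10⁸ = 2.397×10⁸ m/s
p = γmv = 1.663 × 9.11×10⁻³¹ × 2.397×10⁸ = 3.631×10⁻²² kg·m/s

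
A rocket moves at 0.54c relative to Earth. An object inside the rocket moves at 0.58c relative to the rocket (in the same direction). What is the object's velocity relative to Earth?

u = (u' + v)/(1 + u'v/c²)
Numerator: 0.58 + 0.54 = 1.12
Denominator: 1 + 0.3132 = 1.3132
u = 1.12/1.3132 = 0.8529c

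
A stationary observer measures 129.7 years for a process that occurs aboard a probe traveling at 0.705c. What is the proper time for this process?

Dilated time Δt = 129.7 years
γ = 1/√(1 - 0.705²) = 1.41002
Δt₀ = Δt/γ = 129.7/1.41002 = 91.98 years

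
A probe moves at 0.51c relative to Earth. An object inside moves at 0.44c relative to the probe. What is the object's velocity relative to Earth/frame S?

u = (u' + v)/(1 + u'v/c²)
Numerator: 0.44 + 0.51 = 0.95
Denominator: 1 + 0.2244 = 1.2244
u = 0.95/1.2244 = 0.7759c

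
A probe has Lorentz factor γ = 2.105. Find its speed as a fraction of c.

From γ = 1/√(1 - v²/c²):
1/γ² = 1/2.105² = 0.22568
v²/c² = 1 - 0.22568 = 0.77432
v/c = √(0.77432) = 0.8800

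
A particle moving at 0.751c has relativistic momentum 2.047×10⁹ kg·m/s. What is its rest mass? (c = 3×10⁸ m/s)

γ = 1/√(1 - 0.751²) = 1.5145
v = 0.751 × 3×10⁸ = 2.253×10⁸ m/s
m = p/(γv) = 2.047×10⁹/(1.5145 × 2.253×10⁸) = 5.999 kg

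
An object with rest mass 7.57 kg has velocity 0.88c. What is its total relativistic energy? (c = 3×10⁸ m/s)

γ = 1/√(1 - 0.88²) = 2.105
mc² = 7.57 × (3×10⁸)² = 6.813×10¹⁷ J
E = γmc² = 2.105 × 6.813×10¹⁷ = 1.434×10¹⁸ J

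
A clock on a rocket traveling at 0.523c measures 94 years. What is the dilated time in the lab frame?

Proper time Δt₀ = 94 years
γ = 1/√(1 - 0.523²) = 1.173
Δt = γΔt₀ = 1.173 × 94 = 110.3 years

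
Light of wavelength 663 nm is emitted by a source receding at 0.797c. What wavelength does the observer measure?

β = 0.797
Wavelength Doppler factor = √(1.797/0.203) = √(8.8522) = 2.9753
λ_obs = 663 × 2.9753 = 1973 nm (redshift)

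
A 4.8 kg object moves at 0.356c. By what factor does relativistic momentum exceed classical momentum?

p_rel = γmv, p_class = mv
Ratio = γ = 1/√(1 - 0.356²) = 1.070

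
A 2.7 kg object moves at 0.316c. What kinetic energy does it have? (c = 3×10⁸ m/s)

γ = 1/√(1 - 0.316²) = 1.05401
γ - 1 = 0.05401
KE = (γ-1)mc² = 0.05401 × 2.7 × (3×10⁸)² = 1.312×10¹⁶ J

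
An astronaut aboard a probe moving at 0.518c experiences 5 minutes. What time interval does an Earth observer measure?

Proper time Δt₀ = 5 minutes
γ = 1/√(1 - 0.518²) = 1.169
Δt = γΔt₀ = 1.169 × 5 = 5.845 minutes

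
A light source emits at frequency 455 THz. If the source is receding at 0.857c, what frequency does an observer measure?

β = v/c = 0.857
(1-β)/(1+β) = 0.143/1.857 = 0.07701
Doppler factor = √(0.07701) = 0.2775
f_obs = 455 × 0.2775 = 126.3 THz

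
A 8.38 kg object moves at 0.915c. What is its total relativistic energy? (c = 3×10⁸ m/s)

γ = 1/√(1 - 0.915²) = 2.4786
mc² = 8.38 × (3×10⁸)² = 7.542×10¹⁷ J
E = γmc² = 2.4786 × 7.542×10¹⁷ = 1.869×10¹⁸ J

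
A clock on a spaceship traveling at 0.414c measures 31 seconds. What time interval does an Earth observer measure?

Proper time Δt₀ = 31 seconds
γ = 1/√(1 - 0.414²) = 1.0986
Δt = γΔt₀ = 1.0986 × 31 = 34.06 seconds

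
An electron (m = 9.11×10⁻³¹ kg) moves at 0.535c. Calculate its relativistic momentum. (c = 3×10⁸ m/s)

γ = 1/√(1 - 0.535²) = 1.184
v = 0.535 × 3×10⁸ = 1.605×10⁸ m/s
p = γmv = 1.184 × 9.11×10⁻³¹ × 1.605×10⁸ = 1.731×10⁻²² kg·m/s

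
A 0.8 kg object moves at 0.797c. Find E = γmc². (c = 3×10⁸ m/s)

γ = 1/√(1 - 0.797²) = 1.656
mc² = 0.8 × (3×10⁸)² = 7.200×10¹⁶ J
E = γmc² = 1.656 × 7.200×10¹⁶ = 1.192×10¹⁷ J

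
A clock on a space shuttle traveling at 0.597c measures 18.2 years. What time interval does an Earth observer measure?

Proper time Δt₀ = 18.2 years
γ = 1/√(1 - 0.597²) = 1.2465
Δt = γΔt₀ = 1.2465 × 18.2 = 22.69 years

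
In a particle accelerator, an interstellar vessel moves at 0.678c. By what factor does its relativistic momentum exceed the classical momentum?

p_rel = γmv, p_class = mv
Ratio = γ = 1/√(1 - 0.678²)
= 1/√(0.540316) = 1.360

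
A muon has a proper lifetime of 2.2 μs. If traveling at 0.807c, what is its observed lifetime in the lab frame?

Proper lifetime τ₀ = 2.2 μs
γ = 1/√(1 - 0.807²) = 1.693
τ = γτ₀ = 1.693 × 2.2 μs = 3.725 μs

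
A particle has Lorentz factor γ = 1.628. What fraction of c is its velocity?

From γ = 1/√(1 - v²/c²):
1/γ² = 1/1.628² = 0.3773
v²/c² = 1 - 0.3773 = 0.6227
v/c = √(0.6227) = 0.7891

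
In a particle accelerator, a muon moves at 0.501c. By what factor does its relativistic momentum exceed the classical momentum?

p_rel = γmv, p_class = mv
Ratio = γ = 1/√(1 - 0.501²)
= 1/√(0.748999) = 1.155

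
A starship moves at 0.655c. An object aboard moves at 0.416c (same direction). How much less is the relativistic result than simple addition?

Classical: u' + v = 0.416 + 0.655 = 1.071c
Relativistic: u = (0.416 + 0.655)/(1 + 0.27248) = 1.071/1.27248 = 0.8417c
Difference: 1.071 - 0.8417 = 0.2293c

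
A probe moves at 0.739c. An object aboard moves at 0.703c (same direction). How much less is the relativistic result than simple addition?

Classical: u' + v = 0.703 + 0.739 = 1.442c
Relativistic: u = (0.703 + 0.739)/(1 + 0.519517) = 1.442/1.519517 = 0.9490c
Difference: 1.442 - 0.9490 = 0.4930c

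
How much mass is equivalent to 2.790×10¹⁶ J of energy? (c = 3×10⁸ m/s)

From E = mc², we get m = E/c²
c² = (3×10⁸)² = 9×10¹⁶ m²/s²
m = 2.790×10¹⁶ / 9×10¹⁶ = 0.3100 kg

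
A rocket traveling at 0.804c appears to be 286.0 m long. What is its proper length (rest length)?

Contracted length L = 286.0 m
γ = 1/√(1 - 0.804²) = 1.6817
L₀ = γL = 1.6817 × 286.0 = 481.0 m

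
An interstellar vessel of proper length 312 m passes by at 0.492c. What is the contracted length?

Proper length L₀ = 312 m
γ = 1/√(1 - 0.492²) = 1.1486
L = L₀/γ = 312/1.1486 = 271.6 m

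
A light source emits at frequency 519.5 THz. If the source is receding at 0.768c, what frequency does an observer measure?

β = v/c = 0.768
(1-β)/(1+β) = 0.232/1.768 = 0.1312
Doppler factor = √(0.1312) = 0.3622
f_obs = 519.5 × 0.3622 = 188.2 THz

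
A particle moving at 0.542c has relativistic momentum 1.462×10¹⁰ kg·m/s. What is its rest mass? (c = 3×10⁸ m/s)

γ = 1/√(1 - 0.542²) = 1.190
v = 0.542 × 3×10⁸ = 1.626×10⁸ m/s
m = p/(γv) = 1.462×10¹⁰/(1.190 × 1.626×10⁸) = 75.56 kg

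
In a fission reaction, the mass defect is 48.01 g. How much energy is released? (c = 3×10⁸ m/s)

Convert mass defect: Δm = 48.01 g = 0.04801 kg
E = Δm·c² = 0.04801 × (3×10⁸)²
= 0.04801 × 9×10¹⁶ = 4.321×10¹⁵ J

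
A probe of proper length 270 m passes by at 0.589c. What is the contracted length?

Proper length L₀ = 270 m
γ = 1/√(1 - 0.589²) = 1.2374
L = L₀/γ = 270/1.2374 = 218.2 m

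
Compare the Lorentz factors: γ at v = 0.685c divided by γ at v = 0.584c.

γ₁ = 1/√(1 - 0.685²) = 1.373
γ₂ = 1/√(1 - 0.584²) = 1.232
γ₁/γ₂ = 1.373/1.232 = 1.114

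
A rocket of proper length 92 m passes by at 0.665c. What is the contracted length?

Proper length L₀ = 92 m
γ = 1/√(1 - 0.665²) = 1.339
L = L₀/γ = 92/1.339 = 68.71 m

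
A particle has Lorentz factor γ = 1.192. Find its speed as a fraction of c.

From γ = 1/√(1 - v²/c²):
1/γ² = 1/1.192² = 0.7038
v²/c² = 1 - 0.7038 = 0.2962
v/c = √(0.2962) = 0.5442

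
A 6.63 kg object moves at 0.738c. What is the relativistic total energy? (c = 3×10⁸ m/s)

γ = 1/√(1 - 0.738²) = 1.482
mc² = 6.63 × (3×10⁸)² = 5.967×10¹⁷ J
E = γmc² = 1.482 × 5.967×10¹⁷ = 8.843×10¹⁷ J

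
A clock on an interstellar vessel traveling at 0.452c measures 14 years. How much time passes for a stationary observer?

Proper time Δt₀ = 14 years
γ = 1/√(1 - 0.452²) = 1.121
Δt = γΔt₀ = 1.121 × 14 = 15.69 years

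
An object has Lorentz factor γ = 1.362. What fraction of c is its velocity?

From γ = 1/√(1 - v²/c²):
1/γ² = 1/1.362² = 0.5391
v²/c² = 1 - 0.5391 = 0.4609
v/c = √(0.4609) = 0.6789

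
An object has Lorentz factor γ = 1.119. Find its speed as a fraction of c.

From γ = 1/√(1 - v²/c²):
1/γ² = 1/1.119² = 0.7986
v²/c² = 1 - 0.7986 = 0.2014
v/c = √(0.2014) = 0.4488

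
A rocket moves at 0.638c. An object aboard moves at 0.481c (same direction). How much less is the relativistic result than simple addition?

Classical: u' + v = 0.481 + 0.638 = 1.119c
Relativistic: u = (0.481 + 0.638)/(1 + 0.306878) = 1.119/1.306878 = 0.8562c
Difference: 1.119 - 0.8562 = 0.2628c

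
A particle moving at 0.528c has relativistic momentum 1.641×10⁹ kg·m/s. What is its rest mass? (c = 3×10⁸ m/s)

γ = 1/√(1 - 0.528²) = 1.1775
v = 0.528 × 3×10⁸ = 1.584×10⁸ m/s
m = p/(γv) = 1.641×10⁹/(1.1775 × 1.584×10⁸) = 8.798 kg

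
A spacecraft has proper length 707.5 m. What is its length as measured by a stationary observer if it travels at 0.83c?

Proper length L₀ = 707.5 m
γ = 1/√(1 - 0.83²) = 1.793
L = L₀/γ = 707.5/1.793 = 394.6 m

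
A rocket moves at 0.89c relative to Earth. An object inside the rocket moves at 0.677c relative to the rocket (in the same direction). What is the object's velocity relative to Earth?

u = (u' + v)/(1 + u'v/c²)
Numerator: 0.677 + 0.89 = 1.567
Denominator: 1 + 0.60253 = 1.60253
u = 1.567/1.60253 = 0.9778c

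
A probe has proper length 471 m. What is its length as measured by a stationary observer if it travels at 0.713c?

Proper length L₀ = 471 m
γ = 1/√(1 - 0.713²) = 1.4262
L = L₀/γ = 471/1.4262 = 330.2 m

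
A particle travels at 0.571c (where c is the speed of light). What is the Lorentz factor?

v/c = 0.571, so (v/c)² = 0.326041
1 - (v/c)² = 0.673959
γ = 1/√(0.673959) = 1.218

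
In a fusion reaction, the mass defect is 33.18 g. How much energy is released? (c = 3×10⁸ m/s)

Convert mass defect: Δm = 33.18 g = 0.03318 kg
E = Δm·c² = 0.03318 × (3×10⁸)²
= 0.03318 × 9×10¹⁶ = 2.986×10¹⁵ J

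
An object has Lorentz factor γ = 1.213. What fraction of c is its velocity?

From γ = 1/√(1 - v²/c²):
1/γ² = 1/1.213² = 0.6796
v²/c² = 1 - 0.6796 = 0.3204
v/c = √(0.3204) = 0.5660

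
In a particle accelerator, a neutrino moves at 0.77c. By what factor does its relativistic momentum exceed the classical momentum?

p_rel = γmv, p_class = mv
Ratio = γ = 1/√(1 - 0.77²)
= 1/√(0.4071) = 1.567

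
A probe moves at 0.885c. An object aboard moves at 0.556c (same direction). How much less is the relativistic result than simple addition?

Classical: u' + v = 0.556 + 0.885 = 1.441c
Relativistic: u = (0.556 + 0.885)/(1 + 0.49206) = 1.441/1.49206 = 0.9658c
Difference: 1.441 - 0.9658 = 0.4752c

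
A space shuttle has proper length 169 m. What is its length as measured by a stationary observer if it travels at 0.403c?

Proper length L₀ = 169 m
γ = 1/√(1 - 0.403²) = 1.0927
L = L₀/γ = 169/1.0927 = 154.7 m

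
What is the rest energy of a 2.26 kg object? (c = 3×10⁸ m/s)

c² = (3×10⁸)² = 9.000×10¹⁶ m²/s²
E₀ = mc² = 2.26 × 9.000×10¹⁶ = 2.034×10¹⁷ J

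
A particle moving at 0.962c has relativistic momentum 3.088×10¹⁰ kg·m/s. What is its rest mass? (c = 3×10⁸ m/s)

γ = 1/√(1 - 0.962²) = 3.662
v = 0.962 × 3×10⁸ = 2.886×10⁸ m/s
m = p/(γv) = 3.088×10¹⁰/(3.662 × 2.886×10⁸) = 29.22 kg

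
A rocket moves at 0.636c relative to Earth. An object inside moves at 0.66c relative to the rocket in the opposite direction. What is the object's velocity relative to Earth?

Object's velocity in rocket frame is u' = -0.66c
u = (u' + v)/(1 + u'v/c²) = (v - 0.66)/(1 - 0.66·v/c²)
Numerator: 0.636 - 0.66 = -0.024
Denominator: 1 - 0.41976 = 0.58024
u = -0.024/0.58024 = -0.04136c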